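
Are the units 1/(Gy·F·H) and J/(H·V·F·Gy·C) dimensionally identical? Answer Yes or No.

Yes

Left side:
  Gy = J/kg (absorbed dose = energy per mass),
      = m²·s⁻².
  So Gy⁻¹ = m⁻²·s².
  F = C/V (capacitance = charge per voltage),
      = A·s/(kg·m²·s⁻³·A⁻¹) (substituting C and V),
      = kg⁻¹·m⁻²·s⁴·A².
  So F⁻¹ = kg·m²·s⁻⁴·A⁻².
  H = Wb/A (inductance = flux per current),
      = kg·m²·s⁻²·A⁻².
  So H⁻¹ = kg⁻¹·m⁻²·s²·A².
  Combining: Gy⁻¹·F⁻¹·H⁻¹ = (m⁻²·s²) · (kg·m²·s⁻⁴·A⁻²) · (kg⁻¹·m⁻²·s²·A²) = m⁻².
Right side:
  H = kg·m²·s⁻²·A⁻².
  So H⁻¹ = kg⁻¹·m⁻²·s²·A².
  V = kg·m²·s⁻³·A⁻¹.
  So V⁻¹ = kg⁻¹·m⁻²·s³·A.
  F = kg⁻¹·m⁻²·s⁴·A².
  So F⁻¹ = kg·m²·s⁻⁴·A⁻².
  Gy = m²·s⁻².
  So Gy⁻¹ = m⁻²·s².
  C = s·A.
  So C⁻¹ = s⁻¹·A⁻¹.
  J = kg·m²·s⁻².
  Combining: H⁻¹·V⁻¹·F⁻¹·Gy⁻¹·C⁻¹·J = (kg⁻¹·m⁻²·s²·A²) · (kg⁻¹·m⁻²·s³·A) · (kg·m²·s⁻⁴·A⁻²) · (m⁻²·s²) · (s⁻¹·A⁻¹) · (kg·m²·s⁻²) = m⁻².
Both reduce to m⁻².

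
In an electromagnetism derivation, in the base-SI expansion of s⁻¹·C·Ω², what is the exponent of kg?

2

C = s·A.
Ω = kg·m²·s⁻³·A⁻².
So Ω² = kg²·m⁴·s⁻⁶·A⁻⁴.
Combining: s⁻¹·C·Ω² = s⁻¹ · (s·A) · (kg²·m⁴·s⁻⁶·A⁻⁴) = kg²·m⁴·s⁻⁶·A⁻³.
The exponent of kg is 2.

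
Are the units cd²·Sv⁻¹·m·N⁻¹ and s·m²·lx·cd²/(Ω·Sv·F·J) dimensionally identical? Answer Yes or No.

No

Left side:
  Sv = m²·s⁻².
  So Sv⁻¹ = m⁻²·s².
  N = kg·m·s⁻².
  So N⁻¹ = kg⁻¹·m⁻¹·s².
  Combining: cd²·Sv⁻¹·m·N⁻¹ = cd² · (m⁻²·s²) · m · (kg⁻¹·m⁻¹·s²) = kg⁻¹·m⁻²·s⁴·cd².
Right side:
  Ω = V/A (resistance = voltage per current),
      = kg·m²·s⁻³·A⁻².
  So Ω⁻¹ = kg⁻¹·m⁻²·s³·A².
  Sv = J/kg (equivalent dose = energy per mass),
      = m²·s⁻².
  So Sv⁻¹ = m⁻²·s².
  F = C/V (capacitance = charge per voltage),
      = A·s/(kg·m²·s⁻³·A⁻¹) (substituting C and V),
      = kg⁻¹·m⁻²·s⁴·A².
  So F⁻¹ = kg·m²·s⁻⁴·A⁻².
  J = N·m (work = force × distance),
      = kg·m²·s⁻².
  So J⁻¹ = kg⁻¹·m⁻²·s².
  lx = lm/m² (illuminance = luminous flux per area),
      = m⁻²·cd.
  Combining: s·Ω⁻¹·Sv⁻¹·F⁻¹·J⁻¹·m²·lx·cd² = s · (kg⁻¹·m⁻²·s³·A²) · (m⁻²·s²) · (kg·m²·s⁻⁴·A⁻²) · (kg⁻¹·m⁻²·s²) · m² · (m⁻²·cd) · cd² = kg⁻¹·m⁻⁴·s⁴·cd³.
Left is kg⁻¹·m⁻²·s⁴·cd²; right is kg⁻¹·m⁻⁴·s⁴·cd³ — different.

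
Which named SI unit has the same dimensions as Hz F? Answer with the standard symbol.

S

Hz = 1/s = s⁻¹ (frequency is cycles per second).
F = C/V (capacitance = charge per voltage),
    = A·s/(kg·m²·s⁻³·A⁻¹) (substituting C and V),
    = kg⁻¹·m⁻²·s⁴·A².
Combining: Hz·F = s⁻¹ · (kg⁻¹·m⁻²·s⁴·A²) = kg⁻¹·m⁻²·s³·A².
kg⁻¹·m⁻²·s³·A² is the base-SI form of the siemens.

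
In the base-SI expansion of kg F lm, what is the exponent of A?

2

F = C/V (capacitance = charge per voltage),
    = A·s/(kg·m²·s⁻³·A⁻¹) (substituting C and V),
    = kg⁻¹·m⁻²·s⁴·A².
lm = cd·sr = cd (luminous flux; sr is dimensionless).
Combining: kg·F·lm = kg · (kg⁻¹·m⁻²·s⁴·A²) · cd = m⁻²·s⁴·A²·cd.
The exponent of A is 2.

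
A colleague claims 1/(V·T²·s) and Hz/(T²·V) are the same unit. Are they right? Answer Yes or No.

Yes

Left side:
  V = kg·m²·s⁻³·A⁻¹.
  So V⁻¹ = kg⁻¹·m⁻²·s³·A.
  T = kg·s⁻²·A⁻¹.
  So T⁻² = kg⁻²·s⁴·A².
  Combining: V⁻¹·T⁻²·s⁻¹ = (kg⁻¹·m⁻²·s³·A) · (kg⁻²·s⁴·A²) · s⁻¹ = kg⁻³·m⁻²·s⁶·A³.
Right side:
  T = kg·s⁻²·A⁻¹.
  So T⁻² = kg⁻²·s⁴·A².
  V = kg·m²·s⁻³·A⁻¹.
  So V⁻¹ = kg⁻¹·m⁻²·s³·A.
  Hz = s⁻¹.
  Combining: T⁻²·V⁻¹·Hz = (kg⁻²·s⁴·A²) · (kg⁻¹·m⁻²·s³·A) · s⁻¹ = kg⁻³·m⁻²·s⁶·A³.
Both reduce to kg⁻³·m⁻²·s⁶·A³.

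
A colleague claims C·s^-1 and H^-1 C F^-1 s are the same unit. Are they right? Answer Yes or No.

Yes

Left side:
  C = A·s = s·A (charge = current × time).
  Combining: C·s⁻¹ = (s·A) · s⁻¹ = A.
Right side:
  H = Wb/A (inductance = flux per current),
      = kg·m²·s⁻²·A⁻².
  So H⁻¹ = kg⁻¹·m⁻²·s²·A².
  C = A·s = s·A (charge = current × time).
  F = C/V (capacitance = charge per voltage),
      = A·s/(kg·m²·s⁻³·A⁻¹) (substituting C and V),
      = kg⁻¹·m⁻²·s⁴·A².
  So F⁻¹ = kg·m²·s⁻⁴·A⁻².
  Combining: H⁻¹·C·F⁻¹·s = (kg⁻¹·m⁻²·s²·A²) · (s·A) · (kg·m²·s⁻⁴·A⁻²) · s = A.
Both reduce to A.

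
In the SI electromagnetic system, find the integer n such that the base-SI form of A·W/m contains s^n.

W = kg·m²·s⁻³.
Combining: A·m⁻¹·W = A · m⁻¹ · (kg·m²·s⁻³) = kg·m·s⁻³·A.
The exponent of s is -3.

-3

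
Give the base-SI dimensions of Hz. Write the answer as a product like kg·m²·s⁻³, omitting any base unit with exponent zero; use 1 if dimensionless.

Hz = 1/s = s⁻¹ (frequency is cycles per second).

s⁻¹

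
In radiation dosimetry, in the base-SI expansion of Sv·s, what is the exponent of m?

Sv = J/kg (equivalent dose = energy per mass),
    = m²·s⁻².
Combining: Sv·s = (m²·s⁻²) · s = m²·s⁻¹.
The exponent of m is 2.

2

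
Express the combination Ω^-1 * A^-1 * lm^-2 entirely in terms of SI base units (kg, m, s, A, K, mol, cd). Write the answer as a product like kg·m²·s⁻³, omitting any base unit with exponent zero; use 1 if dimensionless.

kg⁻¹·m⁻²·s³·A·cd⁻²

Ω = V/A (resistance = voltage per current),
    = kg·m²·s⁻³·A⁻².
So Ω⁻¹ = kg⁻¹·m⁻²·s³·A².
lm = cd·sr = cd (luminous flux; sr is dimensionless).
So lm⁻² = cd⁻².
Combining: Ω⁻¹·A⁻¹·lm⁻² = (kg⁻¹·m⁻²·s³·A²) · A⁻¹ · cd⁻² = kg⁻¹·m⁻²·s³·A·cd⁻².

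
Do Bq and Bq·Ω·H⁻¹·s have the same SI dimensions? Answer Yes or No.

Left side:
  Bq = 1/s = s⁻¹ (activity is decays per second).
Right side:
  Bq = 1/s = s⁻¹ (activity is decays per second).
  Ω = V/A (resistance = voltage per current),
      = kg·m²·s⁻³·A⁻².
  H = Wb/A (inductance = flux per current),
      = kg·m²·s⁻²·A⁻².
  So H⁻¹ = kg⁻¹·m⁻²·s²·A².
  Combining: Bq·Ω·H⁻¹·s = s⁻¹ · (kg·m²·s⁻³·A⁻²) · (kg⁻¹·m⁻²·s²·A²) · s = s⁻¹.
Both reduce to s⁻¹.

Yes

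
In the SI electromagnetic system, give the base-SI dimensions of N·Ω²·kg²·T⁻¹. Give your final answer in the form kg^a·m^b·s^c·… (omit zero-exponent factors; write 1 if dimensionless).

N = kg·m/s² = kg·m·s⁻² (force = mass × acceleration).
Ω = V/A (resistance = voltage per current),
    = kg·m²·s⁻³·A⁻².
So Ω² = kg²·m⁴·s⁻⁶·A⁻⁴.
T = Wb/m² (flux density = flux per area),
    = kg·s⁻²·A⁻¹.
So T⁻¹ = kg⁻¹·s²·A.
Combining: N·Ω²·kg²·T⁻¹ = (kg·m·s⁻²) · (kg²·m⁴·s⁻⁶·A⁻⁴) · kg² · (kg⁻¹·s²·A) = kg⁴·m⁵·s⁻⁶·A⁻³.

kg⁴·m⁵·s⁻⁶·A⁻³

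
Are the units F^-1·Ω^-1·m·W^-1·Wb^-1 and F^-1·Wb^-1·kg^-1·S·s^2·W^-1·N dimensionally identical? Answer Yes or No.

Yes

Left side:
  F = C/V (capacitance = charge per voltage),
      = A·s/(kg·m²·s⁻³·A⁻¹) (substituting C and V),
      = kg⁻¹·m⁻²·s⁴·A².
  So F⁻¹ = kg·m²·s⁻⁴·A⁻².
  Ω = V/A (resistance = voltage per current),
      = kg·m²·s⁻³·A⁻².
  So Ω⁻¹ = kg⁻¹·m⁻²·s³·A².
  W = J/s (power = energy per time),
      = kg·m²·s⁻³.
  So W⁻¹ = kg⁻¹·m⁻²·s³.
  Wb = V·s (flux: a volt is a weber per second),
      = kg·m²·s⁻²·A⁻¹.
  So Wb⁻¹ = kg⁻¹·m⁻²·s²·A.
  Combining: F⁻¹·Ω⁻¹·m·W⁻¹·Wb⁻¹ = (kg·m²·s⁻⁴·A⁻²) · (kg⁻¹·m⁻²·s³·A²) · m · (kg⁻¹·m⁻²·s³) · (kg⁻¹·m⁻²·s²·A) = kg⁻²·m⁻³·s⁴·A.
Right side:
  F = C/V (capacitance = charge per voltage),
      = A·s/(kg·m²·s⁻³·A⁻¹) (substituting C and V),
      = kg⁻¹·m⁻²·s⁴·A².
  So F⁻¹ = kg·m²·s⁻⁴·A⁻².
  Wb = V·s (flux: a volt is a weber per second),
      = kg·m²·s⁻²·A⁻¹.
  So Wb⁻¹ = kg⁻¹·m⁻²·s²·A.
  S = 1/Ω (conductance is reciprocal resistance),
      = kg⁻¹·m⁻²·s³·A².
  W = J/s (power = energy per time),
      = kg·m²·s⁻³.
  So W⁻¹ = kg⁻¹·m⁻²·s³.
  N = kg·m/s² = kg·m·s⁻² (force = mass × acceleration).
  Combining: F⁻¹·Wb⁻¹·kg⁻¹·S·s²·W⁻¹·N = (kg·m²·s⁻⁴·A⁻²) · (kg⁻¹·m⁻²·s²·A) · kg⁻¹ · (kg⁻¹·m⁻²·s³·A²) · s² · (kg⁻¹·m⁻²·s³) · (kg·m·s⁻²) = kg⁻²·m⁻³·s⁴·A.
Both reduce to kg⁻²·m⁻³·s⁴·A.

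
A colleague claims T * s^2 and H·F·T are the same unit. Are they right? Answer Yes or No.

Yes

Left side:
  T = Wb/m² (flux density = flux per area),
      = kg·s⁻²·A⁻¹.
  Combining: T·s² = (kg·s⁻²·A⁻¹) · s² = kg·A⁻¹.
Right side:
  H = kg·m²·s⁻²·A⁻².
  F = kg⁻¹·m⁻²·s⁴·A².
  T = kg·s⁻²·A⁻¹.
  Combining: H·F·T = (kg·m²·s⁻²·A⁻²) · (kg⁻¹·m⁻²·s⁴·A²) · (kg·s⁻²·A⁻¹) = kg·A⁻¹.
Both reduce to kg·A⁻¹.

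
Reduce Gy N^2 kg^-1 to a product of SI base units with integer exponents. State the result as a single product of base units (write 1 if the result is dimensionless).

kg·m⁴·s⁻⁶

Gy = J/kg (absorbed dose = energy per mass),
    = m²·s⁻².
N = kg·m/s² = kg·m·s⁻² (force = mass × acceleration).
So N² = kg²·m²·s⁻⁴.
Combining: Gy·N²·kg⁻¹ = (m²·s⁻²) · (kg²·m²·s⁻⁴) · kg⁻¹ = kg·m⁴·s⁻⁶.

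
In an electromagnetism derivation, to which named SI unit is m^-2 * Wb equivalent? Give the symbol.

T

Wb = kg·m²·s⁻²·A⁻¹.
Combining: m⁻²·Wb = m⁻² · (kg·m²·s⁻²·A⁻¹) = kg·s⁻²·A⁻¹.
kg·s⁻²·A⁻¹ is the base-SI form of the tesla.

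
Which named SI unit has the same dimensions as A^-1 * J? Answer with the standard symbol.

Wb

J = kg·m²·s⁻².
Combining: A⁻¹·J = A⁻¹ · (kg·m²·s⁻²) = kg·m²·s⁻²·A⁻¹.
kg·m²·s⁻²·A⁻¹ is the base-SI form of the weber.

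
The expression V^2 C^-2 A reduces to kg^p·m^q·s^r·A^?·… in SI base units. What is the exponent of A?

-3

V = W/A (potential = power per current),
    = kg·m²·s⁻³·A⁻¹.
So V² = kg²·m⁴·s⁻⁶·A⁻².
C = A·s = s·A (charge = current × time).
So C⁻² = s⁻²·A⁻².
Combining: V²·C⁻²·A = (kg²·m⁴·s⁻⁶·A⁻²) · (s⁻²·A⁻²) · A = kg²·m⁴·s⁻⁸·A⁻³.
The exponent of A is -3.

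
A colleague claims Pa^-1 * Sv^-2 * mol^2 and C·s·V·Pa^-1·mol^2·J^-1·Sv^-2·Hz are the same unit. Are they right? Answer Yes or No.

Yes

Left side:
  Pa = kg·m⁻¹·s⁻².
  So Pa⁻¹ = kg⁻¹·m·s².
  Sv = m²·s⁻².
  So Sv⁻² = m⁻⁴·s⁴.
  Combining: Pa⁻¹·Sv⁻²·mol² = (kg⁻¹·m·s²) · (m⁻⁴·s⁴) · mol² = kg⁻¹·m⁻³·s⁶·mol².
Right side:
  C = s·A.
  V = kg·m²·s⁻³·A⁻¹.
  Pa = kg·m⁻¹·s⁻².
  So Pa⁻¹ = kg⁻¹·m·s².
  J = kg·m²·s⁻².
  So J⁻¹ = kg⁻¹·m⁻²·s².
  Sv = m²·s⁻².
  So Sv⁻² = m⁻⁴·s⁴.
  Hz = s⁻¹.
  Combining: C·s·V·Pa⁻¹·mol²·J⁻¹·Sv⁻²·Hz = (s·A) · s · (kg·m²·s⁻³·A⁻¹) · (kg⁻¹·m·s²) · mol² · (kg⁻¹·m⁻²·s²) · (m⁻⁴·s⁴) · s⁻¹ = kg⁻¹·m⁻³·s⁶·mol².
Both reduce to kg⁻¹·m⁻³·s⁶·mol².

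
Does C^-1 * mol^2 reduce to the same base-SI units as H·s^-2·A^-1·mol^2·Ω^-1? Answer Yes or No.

Yes

Left side:
  C = A·s = s·A (charge = current × time).
  So C⁻¹ = s⁻¹·A⁻¹.
  Combining: C⁻¹·mol² = (s⁻¹·A⁻¹) · mol² = s⁻¹·A⁻¹·mol².
Right side:
  H = Wb/A (inductance = flux per current),
      = kg·m²·s⁻²·A⁻².
  Ω = V/A (resistance = voltage per current),
      = kg·m²·s⁻³·A⁻².
  So Ω⁻¹ = kg⁻¹·m⁻²·s³·A².
  Combining: H·s⁻²·A⁻¹·mol²·Ω⁻¹ = (kg·m²·s⁻²·A⁻²) · s⁻² · A⁻¹ · mol² · (kg⁻¹·m⁻²·s³·A²) = s⁻¹·A⁻¹·mol².
Both reduce to s⁻¹·A⁻¹·mol².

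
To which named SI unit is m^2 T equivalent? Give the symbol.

T = kg·s⁻²·A⁻¹.
Combining: m²·T = m² · (kg·s⁻²·A⁻¹) = kg·m²·s⁻²·A⁻¹.
kg·m²·s⁻²·A⁻¹ is the base-SI form of the weber.

Wb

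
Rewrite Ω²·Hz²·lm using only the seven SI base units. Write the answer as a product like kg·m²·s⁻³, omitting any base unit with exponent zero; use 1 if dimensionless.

kg²·m⁴·s⁻⁸·A⁻⁴·cd

Ω = kg·m²·s⁻³·A⁻².
So Ω² = kg²·m⁴·s⁻⁶·A⁻⁴.
Hz = s⁻¹.
So Hz² = s⁻².
lm = cd.
Combining: Ω²·Hz²·lm = (kg²·m⁴·s⁻⁶·A⁻⁴) · s⁻² · cd = kg²·m⁴·s⁻⁸·A⁻⁴·cd.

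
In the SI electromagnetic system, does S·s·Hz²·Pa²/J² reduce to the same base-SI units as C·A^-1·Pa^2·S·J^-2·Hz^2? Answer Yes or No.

Yes

Left side:
  J = kg·m²·s⁻².
  So J⁻² = kg⁻²·m⁻⁴·s⁴.
  S = kg⁻¹·m⁻²·s³·A².
  Hz = s⁻¹.
  So Hz² = s⁻².
  Pa = kg·m⁻¹·s⁻².
  So Pa² = kg²·m⁻²·s⁻⁴.
  Combining: J⁻²·S·s·Hz²·Pa² = (kg⁻²·m⁻⁴·s⁴) · (kg⁻¹·m⁻²·s³·A²) · s · s⁻² · (kg²·m⁻²·s⁻⁴) = kg⁻¹·m⁻⁸·s²·A².
Right side:
  C = A·s = s·A (charge = current × time).
  Pa = N/m² (pressure = force per area),
      = kg·m⁻¹·s⁻².
  So Pa² = kg²·m⁻²·s⁻⁴.
  S = 1/Ω (conductance is reciprocal resistance),
      = kg⁻¹·m⁻²·s³·A².
  J = N·m (work = force × distance),
      = kg·m²·s⁻².
  So J⁻² = kg⁻²·m⁻⁴·s⁴.
  Hz = 1/s = s⁻¹ (frequency is cycles per second).
  So Hz² = s⁻².
  Combining: C·A⁻¹·Pa²·S·J⁻²·Hz² = (s·A) · A⁻¹ · (kg²·m⁻²·s⁻⁴) · (kg⁻¹·m⁻²·s³·A²) · (kg⁻²·m⁻⁴·s⁴) · s⁻² = kg⁻¹·m⁻⁸·s²·A².
Both reduce to kg⁻¹·m⁻⁸·s²·A².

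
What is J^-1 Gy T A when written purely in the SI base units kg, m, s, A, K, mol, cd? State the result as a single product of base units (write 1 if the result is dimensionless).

s⁻²

J = kg·m²·s⁻².
So J⁻¹ = kg⁻¹·m⁻²·s².
Gy = m²·s⁻².
T = kg·s⁻²·A⁻¹.
Combining: J⁻¹·Gy·T·A = (kg⁻¹·m⁻²·s²) · (m²·s⁻²) · (kg·s⁻²·A⁻¹) · A = s⁻².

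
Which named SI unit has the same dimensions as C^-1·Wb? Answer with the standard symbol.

Ω

C = A·s = s·A (charge = current × time).
So C⁻¹ = s⁻¹·A⁻¹.
Wb = V·s (flux: a volt is a weber per second),
    = kg·m²·s⁻²·A⁻¹.
Combining: C⁻¹·Wb = (s⁻¹·A⁻¹) · (kg·m²·s⁻²·A⁻¹) = kg·m²·s⁻³·A⁻².
kg·m²·s⁻³·A⁻² is the base-SI form of the ohm.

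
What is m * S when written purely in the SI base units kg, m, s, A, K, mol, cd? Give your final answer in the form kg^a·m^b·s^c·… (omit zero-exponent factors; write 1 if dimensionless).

S = kg⁻¹·m⁻²·s³·A².
Combining: m·S = m · (kg⁻¹·m⁻²·s³·A²) = kg⁻¹·m⁻¹·s³·A².

kg⁻¹·m⁻¹·s³·A²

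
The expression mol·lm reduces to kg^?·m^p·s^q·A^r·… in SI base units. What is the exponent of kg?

lm = cd·sr = cd (luminous flux; sr is dimensionless).
Combining: mol·lm = mol · cd = mol·cd.
The exponent of kg is 0.

0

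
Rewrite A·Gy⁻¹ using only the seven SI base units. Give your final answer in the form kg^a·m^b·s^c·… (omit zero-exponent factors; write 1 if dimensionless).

m⁻²·s²·A

Gy = m²·s⁻².
So Gy⁻¹ = m⁻²·s².
Combining: A·Gy⁻¹ = A · (m⁻²·s²) = m⁻²·s²·A.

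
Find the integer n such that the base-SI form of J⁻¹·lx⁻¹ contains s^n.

2

J = kg·m²·s⁻².
So J⁻¹ = kg⁻¹·m⁻²·s².
lx = m⁻²·cd.
So lx⁻¹ = m²·cd⁻¹.
Combining: J⁻¹·lx⁻¹ = (kg⁻¹·m⁻²·s²) · (m²·cd⁻¹) = kg⁻¹·s²·cd⁻¹.
The exponent of s is 2.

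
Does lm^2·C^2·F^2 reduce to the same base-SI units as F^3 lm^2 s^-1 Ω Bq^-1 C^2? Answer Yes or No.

No

Left side:
  lm = cd.
  So lm² = cd².
  C = s·A.
  So C² = s²·A².
  F = kg⁻¹·m⁻²·s⁴·A².
  So F² = kg⁻²·m⁻⁴·s⁸·A⁴.
  Combining: lm²·C²·F² = cd² · (s²·A²) · (kg⁻²·m⁻⁴·s⁸·A⁴) = kg⁻²·m⁻⁴·s¹⁰·A⁶·cd².
Right side:
  F = C/V (capacitance = charge per voltage),
      = A·s/(kg·m²·s⁻³·A⁻¹) (substituting C and V),
      = kg⁻¹·m⁻²·s⁴·A².
  So F³ = kg⁻³·m⁻⁶·s¹²·A⁶.
  lm = cd·sr = cd (luminous flux; sr is dimensionless).
  So lm² = cd².
  Ω = V/A (resistance = voltage per current),
      = kg·m²·s⁻³·A⁻².
  Bq = 1/s = s⁻¹ (activity is decays per second).
  So Bq⁻¹ = s.
  C = A·s = s·A (charge = current × time).
  So C² = s²·A².
  Combining: F³·lm²·s⁻¹·Ω·Bq⁻¹·C² = (kg⁻³·m⁻⁶·s¹²·A⁶) · cd² · s⁻¹ · (kg·m²·s⁻³·A⁻²) · s · (s²·A²) = kg⁻²·m⁻⁴·s¹¹·A⁶·cd².
Left is kg⁻²·m⁻⁴·s¹⁰·A⁶·cd²; right is kg⁻²·m⁻⁴·s¹¹·A⁶·cd² — different.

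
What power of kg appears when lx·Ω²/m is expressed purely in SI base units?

lx = lm/m² (illuminance = luminous flux per area),
    = m⁻²·cd.
Ω = V/A (resistance = voltage per current),
    = kg·m²·s⁻³·A⁻².
So Ω² = kg²·m⁴·s⁻⁶·A⁻⁴.
Combining: lx·Ω²·m⁻¹ = (m⁻²·cd) · (kg²·m⁴·s⁻⁶·A⁻⁴) · m⁻¹ = kg²·m·s⁻⁶·A⁻⁴·cd.
The exponent of kg is 2.

2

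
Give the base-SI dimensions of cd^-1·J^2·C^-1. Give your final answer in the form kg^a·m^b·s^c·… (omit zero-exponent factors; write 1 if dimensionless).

J = kg·m²·s⁻².
So J² = kg²·m⁴·s⁻⁴.
C = s·A.
So C⁻¹ = s⁻¹·A⁻¹.
Combining: cd⁻¹·J²·C⁻¹ = cd⁻¹ · (kg²·m⁴·s⁻⁴) · (s⁻¹·A⁻¹) = kg²·m⁴·s⁻⁵·A⁻¹·cd⁻¹.

kg²·m⁴·s⁻⁵·A⁻¹·cd⁻¹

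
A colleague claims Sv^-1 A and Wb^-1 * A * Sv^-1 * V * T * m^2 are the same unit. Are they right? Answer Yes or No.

No

Left side:
  Sv = J/kg (equivalent dose = energy per mass),
      = m²·s⁻².
  So Sv⁻¹ = m⁻²·s².
  Combining: Sv⁻¹·A = (m⁻²·s²) · A = m⁻²·s²·A.
Right side:
  Wb = kg·m²·s⁻²·A⁻¹.
  So Wb⁻¹ = kg⁻¹·m⁻²·s²·A.
  Sv = m²·s⁻².
  So Sv⁻¹ = m⁻²·s².
  V = kg·m²·s⁻³·A⁻¹.
  T = kg·s⁻²·A⁻¹.
  Combining: Wb⁻¹·A·Sv⁻¹·V·T·m² = (kg⁻¹·m⁻²·s²·A) · A · (m⁻²·s²) · (kg·m²·s⁻³·A⁻¹) · (kg·s⁻²·A⁻¹) · m² = kg·s⁻¹.
Left is m⁻²·s²·A; right is kg·s⁻¹ — different.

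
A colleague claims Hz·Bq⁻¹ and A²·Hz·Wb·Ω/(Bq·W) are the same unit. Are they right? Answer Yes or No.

Left side:
  Hz = s⁻¹.
  Bq = s⁻¹.
  So Bq⁻¹ = s.
  Combining: Hz·Bq⁻¹ = s⁻¹ · s = 1.
Right side:
  Hz = 1/s = s⁻¹ (frequency is cycles per second).
  Bq = 1/s = s⁻¹ (activity is decays per second).
  So Bq⁻¹ = s.
  Wb = V·s (flux: a volt is a weber per second),
      = kg·m²·s⁻²·A⁻¹.
  Ω = V/A (resistance = voltage per current),
      = kg·m²·s⁻³·A⁻².
  W = J/s (power = energy per time),
      = kg·m²·s⁻³.
  So W⁻¹ = kg⁻¹·m⁻²·s³.
  Combining: A²·Hz·Bq⁻¹·Wb·Ω·W⁻¹ = A² · s⁻¹ · s · (kg·m²·s⁻²·A⁻¹) · (kg·m²·s⁻³·A⁻²) · (kg⁻¹·m⁻²·s³) = kg·m²·s⁻²·A⁻¹.
Left is 1; right is kg·m²·s⁻²·A⁻¹ — different.

No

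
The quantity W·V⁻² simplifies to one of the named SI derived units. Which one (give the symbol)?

W = J/s (power = energy per time),
    = kg·m²·s⁻³.
V = W/A (potential = power per current),
    = kg·m²·s⁻³·A⁻¹.
So V⁻² = kg⁻²·m⁻⁴·s⁶·A².
Combining: W·V⁻² = (kg·m²·s⁻³) · (kg⁻²·m⁻⁴·s⁶·A²) = kg⁻¹·m⁻²·s³·A².
kg⁻¹·m⁻²·s³·A² is the base-SI form of the siemens.

S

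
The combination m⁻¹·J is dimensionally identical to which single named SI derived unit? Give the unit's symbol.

N

J = kg·m²·s⁻².
Combining: m⁻¹·J = m⁻¹ · (kg·m²·s⁻²) = kg·m·s⁻².
kg·m·s⁻² is the base-SI form of the newton.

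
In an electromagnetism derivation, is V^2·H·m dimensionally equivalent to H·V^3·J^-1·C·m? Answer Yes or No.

Left side:
  V = W/A (potential = power per current),
      = kg·m²·s⁻³·A⁻¹.
  So V² = kg²·m⁴·s⁻⁶·A⁻².
  H = Wb/A (inductance = flux per current),
      = kg·m²·s⁻²·A⁻².
  Combining: V²·H·m = (kg²·m⁴·s⁻⁶·A⁻²) · (kg·m²·s⁻²·A⁻²) · m = kg³·m⁷·s⁻⁸·A⁻⁴.
Right side:
  H = Wb/A (inductance = flux per current),
      = kg·m²·s⁻²·A⁻².
  V = W/A (potential = power per current),
      = kg·m²·s⁻³·A⁻¹.
  So V³ = kg³·m⁶·s⁻⁹·A⁻³.
  J = N·m (work = force × distance),
      = kg·m²·s⁻².
  So J⁻¹ = kg⁻¹·m⁻²·s².
  C = A·s = s·A (charge = current × time).
  Combining: H·V³·J⁻¹·C·m = (kg·m²·s⁻²·A⁻²) · (kg³·m⁶·s⁻⁹·A⁻³) · (kg⁻¹·m⁻²·s²) · (s·A) · m = kg³·m⁷·s⁻⁸·A⁻⁴.
Both reduce to kg³·m⁷·s⁻⁸·A⁻⁴.

Yes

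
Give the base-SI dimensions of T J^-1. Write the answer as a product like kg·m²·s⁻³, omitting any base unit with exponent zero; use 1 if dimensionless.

T = kg·s⁻²·A⁻¹.
J = kg·m²·s⁻².
So J⁻¹ = kg⁻¹·m⁻²·s².
Combining: T·J⁻¹ = (kg·s⁻²·A⁻¹) · (kg⁻¹·m⁻²·s²) = m⁻²·A⁻¹.

m⁻²·A⁻¹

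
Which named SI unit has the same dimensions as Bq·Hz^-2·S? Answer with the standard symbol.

F

Bq = 1/s = s⁻¹ (activity is decays per second).
Hz = 1/s = s⁻¹ (frequency is cycles per second).
So Hz⁻² = s².
S = 1/Ω (conductance is reciprocal resistance),
    = kg⁻¹·m⁻²·s³·A².
Combining: Bq·Hz⁻²·S = s⁻¹ · s² · (kg⁻¹·m⁻²·s³·A²) = kg⁻¹·m⁻²·s⁴·A².
kg⁻¹·m⁻²·s⁴·A² is the base-SI form of the farad.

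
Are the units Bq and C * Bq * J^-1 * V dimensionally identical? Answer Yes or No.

Left side:
  Bq = s⁻¹.
Right side:
  C = s·A.
  Bq = s⁻¹.
  J = kg·m²·s⁻².
  So J⁻¹ = kg⁻¹·m⁻²·s².
  V = kg·m²·s⁻³·A⁻¹.
  Combining: C·Bq·J⁻¹·V = (s·A) · s⁻¹ · (kg⁻¹·m⁻²·s²) · (kg·m²·s⁻³·A⁻¹) = s⁻¹.
Both reduce to s⁻¹.

Yes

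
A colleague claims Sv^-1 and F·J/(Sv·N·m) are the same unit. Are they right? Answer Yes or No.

No

Left side:
  Sv = m²·s⁻².
  So Sv⁻¹ = m⁻²·s².
Right side:
  Sv = J/kg (equivalent dose = energy per mass),
      = m²·s⁻².
  So Sv⁻¹ = m⁻²·s².
  N = kg·m/s² = kg·m·s⁻² (force = mass × acceleration).
  So N⁻¹ = kg⁻¹·m⁻¹·s².
  F = C/V (capacitance = charge per voltage),
      = A·s/(kg·m²·s⁻³·A⁻¹) (substituting C and V),
      = kg⁻¹·m⁻²·s⁴·A².
  J = N·m (work = force × distance),
      = kg·m²·s⁻².
  Combining: Sv⁻¹·N⁻¹·m⁻¹·F·J = (m⁻²·s²) · (kg⁻¹·m⁻¹·s²) · m⁻¹ · (kg⁻¹·m⁻²·s⁴·A²) · (kg·m²·s⁻²) = kg⁻¹·m⁻⁴·s⁶·A².
Left is m⁻²·s²; right is kg⁻¹·m⁻⁴·s⁶·A² — different.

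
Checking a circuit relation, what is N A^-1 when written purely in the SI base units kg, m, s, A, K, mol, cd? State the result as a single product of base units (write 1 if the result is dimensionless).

kg·m·s⁻²·A⁻¹

N = kg·m/s² = kg·m·s⁻² (force = mass × acceleration).
Combining: N·A⁻¹ = (kg·m·s⁻²) · A⁻¹ = kg·m·s⁻²·A⁻¹.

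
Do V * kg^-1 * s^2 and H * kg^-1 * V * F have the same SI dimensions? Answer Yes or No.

Yes

Left side:
  V = kg·m²·s⁻³·A⁻¹.
  Combining: V·kg⁻¹·s² = (kg·m²·s⁻³·A⁻¹) · kg⁻¹ · s² = m²·s⁻¹·A⁻¹.
Right side:
  H = kg·m²·s⁻²·A⁻².
  V = kg·m²·s⁻³·A⁻¹.
  F = kg⁻¹·m⁻²·s⁴·A².
  Combining: H·kg⁻¹·V·F = (kg·m²·s⁻²·A⁻²) · kg⁻¹ · (kg·m²·s⁻³·A⁻¹) · (kg⁻¹·m⁻²·s⁴·A²) = m²·s⁻¹·A⁻¹.
Both reduce to m²·s⁻¹·A⁻¹.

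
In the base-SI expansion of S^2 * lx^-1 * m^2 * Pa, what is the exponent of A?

S = 1/Ω (conductance is reciprocal resistance),
    = kg⁻¹·m⁻²·s³·A².
So S² = kg⁻²·m⁻⁴·s⁶·A⁴.
lx = lm/m² (illuminance = luminous flux per area),
    = m⁻²·cd.
So lx⁻¹ = m²·cd⁻¹.
Pa = N/m² (pressure = force per area),
    = kg·m⁻¹·s⁻².
Combining: S²·lx⁻¹·m²·Pa = (kg⁻²·m⁻⁴·s⁶·A⁴) · (m²·cd⁻¹) · m² · (kg·m⁻¹·s⁻²) = kg⁻¹·m⁻¹·s⁴·A⁴·cd⁻¹.
The exponent of A is 4.

4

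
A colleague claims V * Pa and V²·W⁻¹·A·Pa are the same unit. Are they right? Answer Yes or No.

Left side:
  V = W/A (potential = power per current),
      = kg·m²·s⁻³·A⁻¹.
  Pa = N/m² (pressure = force per area),
      = kg·m⁻¹·s⁻².
  Combining: V·Pa = (kg·m²·s⁻³·A⁻¹) · (kg·m⁻¹·s⁻²) = kg²·m·s⁻⁵·A⁻¹.
Right side:
  V = W/A (potential = power per current),
      = kg·m²·s⁻³·A⁻¹.
  So V² = kg²·m⁴·s⁻⁶·A⁻².
  W = J/s (power = energy per time),
      = kg·m²·s⁻³.
  So W⁻¹ = kg⁻¹·m⁻²·s³.
  Pa = N/m² (pressure = force per area),
      = kg·m⁻¹·s⁻².
  Combining: V²·W⁻¹·A·Pa = (kg²·m⁴·s⁻⁶·A⁻²) · (kg⁻¹·m⁻²·s³) · A · (kg·m⁻¹·s⁻²) = kg²·m·s⁻⁵·A⁻¹.
Both reduce to kg²·m·s⁻⁵·A⁻¹.

Yes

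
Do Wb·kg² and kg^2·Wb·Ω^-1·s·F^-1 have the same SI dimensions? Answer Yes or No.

Yes

Left side:
  Wb = kg·m²·s⁻²·A⁻¹.
  Combining: Wb·kg² = (kg·m²·s⁻²·A⁻¹) · kg² = kg³·m²·s⁻²·A⁻¹.
Right side:
  Wb = kg·m²·s⁻²·A⁻¹.
  Ω = kg·m²·s⁻³·A⁻².
  So Ω⁻¹ = kg⁻¹·m⁻²·s³·A².
  F = kg⁻¹·m⁻²·s⁴·A².
  So F⁻¹ = kg·m²·s⁻⁴·A⁻².
  Combining: kg²·Wb·Ω⁻¹·s·F⁻¹ = kg² · (kg·m²·s⁻²·A⁻¹) · (kg⁻¹·m⁻²·s³·A²) · s · (kg·m²·s⁻⁴·A⁻²) = kg³·m²·s⁻²·A⁻¹.
Both reduce to kg³·m²·s⁻²·A⁻¹.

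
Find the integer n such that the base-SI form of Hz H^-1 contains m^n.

Hz = s⁻¹.
H = kg·m²·s⁻²·A⁻².
So H⁻¹ = kg⁻¹·m⁻²·s²·A².
Combining: Hz·H⁻¹ = s⁻¹ · (kg⁻¹·m⁻²·s²·A²) = kg⁻¹·m⁻²·s·A².
The exponent of m is -2.

-2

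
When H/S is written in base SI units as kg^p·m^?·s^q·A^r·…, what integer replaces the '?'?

4

H = Wb/A (inductance = flux per current),
    = kg·m²·s⁻²·A⁻².
S = 1/Ω (conductance is reciprocal resistance),
    = kg⁻¹·m⁻²·s³·A².
So S⁻¹ = kg·m²·s⁻³·A⁻².
Combining: H·S⁻¹ = (kg·m²·s⁻²·A⁻²) · (kg·m²·s⁻³·A⁻²) = kg²·m⁴·s⁻⁵·A⁻⁴.
The exponent of m is 4.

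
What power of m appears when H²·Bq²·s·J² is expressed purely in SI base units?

H = kg·m²·s⁻²·A⁻².
So H² = kg²·m⁴·s⁻⁴·A⁻⁴.
Bq = s⁻¹.
So Bq² = s⁻².
J = kg·m²·s⁻².
So J² = kg²·m⁴·s⁻⁴.
Combining: H²·Bq²·s·J² = (kg²·m⁴·s⁻⁴·A⁻⁴) · s⁻² · s · (kg²·m⁴·s⁻⁴) = kg⁴·m⁸·s⁻⁹·A⁻⁴.
The exponent of m is 8.

8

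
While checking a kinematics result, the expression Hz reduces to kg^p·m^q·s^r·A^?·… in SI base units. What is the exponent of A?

0

Hz = 1/s = s⁻¹ (frequency is cycles per second).
The exponent of A is 0.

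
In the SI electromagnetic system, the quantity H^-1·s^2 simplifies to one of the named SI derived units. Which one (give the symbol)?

F

H = kg·m²·s⁻²·A⁻².
So H⁻¹ = kg⁻¹·m⁻²·s²·A².
Combining: H⁻¹·s² = (kg⁻¹·m⁻²·s²·A²) · s² = kg⁻¹·m⁻²·s⁴·A².
kg⁻¹·m⁻²·s⁴·A² is the base-SI form of the farad.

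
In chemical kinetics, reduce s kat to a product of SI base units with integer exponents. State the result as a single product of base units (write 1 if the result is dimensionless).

mol

kat = mol/s = s⁻¹·mol (catalytic activity).
Combining: s·kat = s · (s⁻¹·mol) = mol.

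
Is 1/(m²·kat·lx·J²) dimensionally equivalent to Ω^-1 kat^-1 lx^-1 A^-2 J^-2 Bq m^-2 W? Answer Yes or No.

Left side:
  kat = mol/s = s⁻¹·mol (catalytic activity).
  So kat⁻¹ = s·mol⁻¹.
  lx = lm/m² (illuminance = luminous flux per area),
      = m⁻²·cd.
  So lx⁻¹ = m²·cd⁻¹.
  J = N·m (work = force × distance),
      = kg·m²·s⁻².
  So J⁻² = kg⁻²·m⁻⁴·s⁴.
  Combining: m⁻²·kat⁻¹·lx⁻¹·J⁻² = m⁻² · (s·mol⁻¹) · (m²·cd⁻¹) · (kg⁻²·m⁻⁴·s⁴) = kg⁻²·m⁻⁴·s⁵·mol⁻¹·cd⁻¹.
Right side:
  Ω = V/A (resistance = voltage per current),
      = kg·m²·s⁻³·A⁻².
  So Ω⁻¹ = kg⁻¹·m⁻²·s³·A².
  kat = mol/s = s⁻¹·mol (catalytic activity).
  So kat⁻¹ = s·mol⁻¹.
  lx = lm/m² (illuminance = luminous flux per area),
      = m⁻²·cd.
  So lx⁻¹ = m²·cd⁻¹.
  J = N·m (work = force × distance),
      = kg·m²·s⁻².
  So J⁻² = kg⁻²·m⁻⁴·s⁴.
  Bq = 1/s = s⁻¹ (activity is decays per second).
  W = J/s (power = energy per time),
      = kg·m²·s⁻³.
  Combining: Ω⁻¹·kat⁻¹·lx⁻¹·A⁻²·J⁻²·Bq·m⁻²·W = (kg⁻¹·m⁻²·s³·A²) · (s·mol⁻¹) · (m²·cd⁻¹) · A⁻² · (kg⁻²·m⁻⁴·s⁴) · s⁻¹ · m⁻² · (kg·m²·s⁻³) = kg⁻²·m⁻⁴·s⁴·mol⁻¹·cd⁻¹.
Left is kg⁻²·m⁻⁴·s⁵·mol⁻¹·cd⁻¹; right is kg⁻²·m⁻⁴·s⁴·mol⁻¹·cd⁻¹ — different.

No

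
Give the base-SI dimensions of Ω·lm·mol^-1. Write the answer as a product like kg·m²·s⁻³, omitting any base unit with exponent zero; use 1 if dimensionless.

Ω = kg·m²·s⁻³·A⁻².
lm = cd.
Combining: Ω·lm·mol⁻¹ = (kg·m²·s⁻³·A⁻²) · cd · mol⁻¹ = kg·m²·s⁻³·A⁻²·mol⁻¹·cd.

kg·m²·s⁻³·A⁻²·mol⁻¹·cd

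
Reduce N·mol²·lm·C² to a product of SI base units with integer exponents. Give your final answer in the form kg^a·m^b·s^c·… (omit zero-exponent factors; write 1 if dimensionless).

kg·m·A²·mol²·cd

N = kg·m/s² = kg·m·s⁻² (force = mass × acceleration).
lm = cd·sr = cd (luminous flux; sr is dimensionless).
C = A·s = s·A (charge = current × time).
So C² = s²·A².
Combining: N·mol²·lm·C² = (kg·m·s⁻²) · mol² · cd · (s²·A²) = kg·m·A²·mol²·cd.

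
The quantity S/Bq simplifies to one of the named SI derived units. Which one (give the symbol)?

S = 1/Ω (conductance is reciprocal resistance),
    = kg⁻¹·m⁻²·s³·A².
Bq = 1/s = s⁻¹ (activity is decays per second).
So Bq⁻¹ = s.
Combining: S·Bq⁻¹ = (kg⁻¹·m⁻²·s³·A²) · s = kg⁻¹·m⁻²·s⁴·A².
kg⁻¹·m⁻²·s⁴·A² is the base-SI form of the farad.

F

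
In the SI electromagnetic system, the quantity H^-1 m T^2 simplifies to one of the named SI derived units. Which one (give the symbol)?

H = Wb/A (inductance = flux per current),
    = kg·m²·s⁻²·A⁻².
So H⁻¹ = kg⁻¹·m⁻²·s²·A².
T = Wb/m² (flux density = flux per area),
    = kg·s⁻²·A⁻¹.
So T² = kg²·s⁻⁴·A⁻².
Combining: H⁻¹·m·T² = (kg⁻¹·m⁻²·s²·A²) · m · (kg²·s⁻⁴·A⁻²) = kg·m⁻¹·s⁻².
kg·m⁻¹·s⁻² is the base-SI form of the pascal.

Pa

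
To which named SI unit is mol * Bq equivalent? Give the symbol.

Bq = 1/s = s⁻¹ (activity is decays per second).
Combining: mol·Bq = mol · s⁻¹ = s⁻¹·mol.
s⁻¹·mol is the base-SI form of the katal.

kat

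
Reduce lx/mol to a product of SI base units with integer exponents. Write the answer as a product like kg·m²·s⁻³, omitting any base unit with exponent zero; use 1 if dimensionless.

lx = lm/m² (illuminance = luminous flux per area),
    = m⁻²·cd.
Combining: lx·mol⁻¹ = (m⁻²·cd) · mol⁻¹ = m⁻²·mol⁻¹·cd.

m⁻²·mol⁻¹·cd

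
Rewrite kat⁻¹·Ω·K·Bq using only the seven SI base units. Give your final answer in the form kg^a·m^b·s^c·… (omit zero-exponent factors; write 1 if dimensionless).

kat = s⁻¹·mol.
So kat⁻¹ = s·mol⁻¹.
Ω = kg·m²·s⁻³·A⁻².
Bq = s⁻¹.
Combining: kat⁻¹·Ω·K·Bq = (s·mol⁻¹) · (kg·m²·s⁻³·A⁻²) · K · s⁻¹ = kg·m²·s⁻³·A⁻²·K·mol⁻¹.

kg·m²·s⁻³·A⁻²·K·mol⁻¹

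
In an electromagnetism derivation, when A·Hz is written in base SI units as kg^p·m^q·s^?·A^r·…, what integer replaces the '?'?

Hz = 1/s = s⁻¹ (frequency is cycles per second).
Combining: A·Hz = A · s⁻¹ = s⁻¹·A.
The exponent of s is -1.

-1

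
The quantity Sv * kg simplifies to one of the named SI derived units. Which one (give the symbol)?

J

Sv = J/kg (equivalent dose = energy per mass),
    = m²·s⁻².
Combining: Sv·kg = (m²·s⁻²) · kg = kg·m²·s⁻².
kg·m²·s⁻² is the base-SI form of the joule.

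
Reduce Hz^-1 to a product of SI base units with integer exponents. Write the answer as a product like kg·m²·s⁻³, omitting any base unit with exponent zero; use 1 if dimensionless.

Hz = s⁻¹.
So Hz⁻¹ = s.

s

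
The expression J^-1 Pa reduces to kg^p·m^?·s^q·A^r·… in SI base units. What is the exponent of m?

-3

J = N·m (work = force × distance),
    = kg·m²·s⁻².
So J⁻¹ = kg⁻¹·m⁻²·s².
Pa = N/m² (pressure = force per area),
    = kg·m⁻¹·s⁻².
Combining: J⁻¹·Pa = (kg⁻¹·m⁻²·s²) · (kg·m⁻¹·s⁻²) = m⁻³.
The exponent of m is -3.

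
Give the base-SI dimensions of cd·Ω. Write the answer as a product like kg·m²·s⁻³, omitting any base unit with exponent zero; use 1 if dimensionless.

Ω = kg·m²·s⁻³·A⁻².
Combining: cd·Ω = cd · (kg·m²·s⁻³·A⁻²) = kg·m²·s⁻³·A⁻²·cd.

kg·m²·s⁻³·A⁻²·cd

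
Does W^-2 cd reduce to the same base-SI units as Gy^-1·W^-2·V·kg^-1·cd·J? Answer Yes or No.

No

Left side:
  W = kg·m²·s⁻³.
  So W⁻² = kg⁻²·m⁻⁴·s⁶.
  Combining: W⁻²·cd = (kg⁻²·m⁻⁴·s⁶) · cd = kg⁻²·m⁻⁴·s⁶·cd.
Right side:
  Gy = m²·s⁻².
  So Gy⁻¹ = m⁻²·s².
  W = kg·m²·s⁻³.
  So W⁻² = kg⁻²·m⁻⁴·s⁶.
  V = kg·m²·s⁻³·A⁻¹.
  J = kg·m²·s⁻².
  Combining: Gy⁻¹·W⁻²·V·kg⁻¹·cd·J = (m⁻²·s²) · (kg⁻²·m⁻⁴·s⁶) · (kg·m²·s⁻³·A⁻¹) · kg⁻¹ · cd · (kg·m²·s⁻²) = kg⁻¹·m⁻²·s³·A⁻¹·cd.
Left is kg⁻²·m⁻⁴·s⁶·cd; right is kg⁻¹·m⁻²·s³·A⁻¹·cd — different.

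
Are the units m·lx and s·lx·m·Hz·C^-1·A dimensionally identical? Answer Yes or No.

No

Left side:
  lx = lm/m² (illuminance = luminous flux per area),
      = m⁻²·cd.
  Combining: m·lx = m · (m⁻²·cd) = m⁻¹·cd.
Right side:
  lx = m⁻²·cd.
  Hz = s⁻¹.
  C = s·A.
  So C⁻¹ = s⁻¹·A⁻¹.
  Combining: s·lx·m·Hz·C⁻¹·A = s · (m⁻²·cd) · m · s⁻¹ · (s⁻¹·A⁻¹) · A = m⁻¹·s⁻¹·cd.
Left is m⁻¹·cd; right is m⁻¹·s⁻¹·cd — different.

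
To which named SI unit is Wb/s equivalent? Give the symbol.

Wb = V·s (flux: a volt is a weber per second),
    = kg·m²·s⁻²·A⁻¹.
Combining: Wb·s⁻¹ = (kg·m²·s⁻²·A⁻¹) · s⁻¹ = kg·m²·s⁻³·A⁻¹.
kg·m²·s⁻³·A⁻¹ is the base-SI form of the volt.

V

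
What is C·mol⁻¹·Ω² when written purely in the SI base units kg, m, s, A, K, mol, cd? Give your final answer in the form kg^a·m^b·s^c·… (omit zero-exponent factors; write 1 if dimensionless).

kg²·m⁴·s⁻⁵·A⁻³·mol⁻¹

C = A·s = s·A (charge = current × time).
Ω = V/A (resistance = voltage per current),
    = kg·m²·s⁻³·A⁻².
So Ω² = kg²·m⁴·s⁻⁶·A⁻⁴.
Combining: C·mol⁻¹·Ω² = (s·A) · mol⁻¹ · (kg²·m⁴·s⁻⁶·A⁻⁴) = kg²·m⁴·s⁻⁵·A⁻³·mol⁻¹.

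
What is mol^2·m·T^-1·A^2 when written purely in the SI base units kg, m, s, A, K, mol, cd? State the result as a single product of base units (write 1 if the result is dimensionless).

T = Wb/m² (flux density = flux per area),
    = kg·s⁻²·A⁻¹.
So T⁻¹ = kg⁻¹·s²·A.
Combining: mol²·m·T⁻¹·A² = mol² · m · (kg⁻¹·s²·A) · A² = kg⁻¹·m·s²·A³·mol².

kg⁻¹·m·s²·A³·mol²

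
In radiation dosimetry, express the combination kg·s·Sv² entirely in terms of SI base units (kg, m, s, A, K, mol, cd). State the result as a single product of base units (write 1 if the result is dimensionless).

kg·m⁴·s⁻³

Sv = m²·s⁻².
So Sv² = m⁴·s⁻⁴.
Combining: kg·s·Sv² = kg · s · (m⁴·s⁻⁴) = kg·m⁴·s⁻³.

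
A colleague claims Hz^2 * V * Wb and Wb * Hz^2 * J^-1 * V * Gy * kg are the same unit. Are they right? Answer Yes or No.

Left side:
  Hz = 1/s = s⁻¹ (frequency is cycles per second).
  So Hz² = s⁻².
  V = W/A (potential = power per current),
      = kg·m²·s⁻³·A⁻¹.
  Wb = V·s (flux: a volt is a weber per second),
      = kg·m²·s⁻²·A⁻¹.
  Combining: Hz²·V·Wb = s⁻² · (kg·m²·s⁻³·A⁻¹) · (kg·m²·s⁻²·A⁻¹) = kg²·m⁴·s⁻⁷·A⁻².
Right side:
  Wb = kg·m²·s⁻²·A⁻¹.
  Hz = s⁻¹.
  So Hz² = s⁻².
  J = kg·m²·s⁻².
  So J⁻¹ = kg⁻¹·m⁻²·s².
  V = kg·m²·s⁻³·A⁻¹.
  Gy = m²·s⁻².
  Combining: Wb·Hz²·J⁻¹·V·Gy·kg = (kg·m²·s⁻²·A⁻¹) · s⁻² · (kg⁻¹·m⁻²·s²) · (kg·m²·s⁻³·A⁻¹) · (m²·s⁻²) · kg = kg²·m⁴·s⁻⁷·A⁻².
Both reduce to kg²·m⁴·s⁻⁷·A⁻².

Yes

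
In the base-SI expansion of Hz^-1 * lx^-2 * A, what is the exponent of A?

Hz = 1/s = s⁻¹ (frequency is cycles per second).
So Hz⁻¹ = s.
lx = lm/m² (illuminance = luminous flux per area),
    = m⁻²·cd.
So lx⁻² = m⁴·cd⁻².
Combining: Hz⁻¹·lx⁻²·A = s · (m⁴·cd⁻²) · A = m⁴·s·A·cd⁻².
The exponent of A is 1.

1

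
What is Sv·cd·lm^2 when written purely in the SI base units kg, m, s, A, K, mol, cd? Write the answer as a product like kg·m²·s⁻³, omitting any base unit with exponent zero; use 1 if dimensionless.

m²·s⁻²·cd³

Sv = J/kg (equivalent dose = energy per mass),
    = m²·s⁻².
lm = cd·sr = cd (luminous flux; sr is dimensionless).
So lm² = cd².
Combining: Sv·cd·lm² = (m²·s⁻²) · cd · cd² = m²·s⁻²·cd³.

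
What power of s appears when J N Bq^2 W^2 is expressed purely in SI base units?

J = N·m (work = force × distance),
    = kg·m²·s⁻².
N = kg·m/s² = kg·m·s⁻² (force = mass × acceleration).
Bq = 1/s = s⁻¹ (activity is decays per second).
So Bq² = s⁻².
W = J/s (power = energy per time),
    = kg·m²·s⁻³.
So W² = kg²·m⁴·s⁻⁶.
Combining: J·N·Bq²·W² = (kg·m²·s⁻²) · (kg·m·s⁻²) · s⁻² · (kg²·m⁴·s⁻⁶) = kg⁴·m⁷·s⁻¹².
The exponent of s is -12.

-12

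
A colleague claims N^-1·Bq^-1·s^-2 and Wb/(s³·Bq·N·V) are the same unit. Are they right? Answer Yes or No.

Left side:
  N = kg·m/s² = kg·m·s⁻² (force = mass × acceleration).
  So N⁻¹ = kg⁻¹·m⁻¹·s².
  Bq = 1/s = s⁻¹ (activity is decays per second).
  So Bq⁻¹ = s.
  Combining: N⁻¹·Bq⁻¹·s⁻² = (kg⁻¹·m⁻¹·s²) · s · s⁻² = kg⁻¹·m⁻¹·s.
Right side:
  Wb = kg·m²·s⁻²·A⁻¹.
  Bq = s⁻¹.
  So Bq⁻¹ = s.
  N = kg·m·s⁻².
  So N⁻¹ = kg⁻¹·m⁻¹·s².
  V = kg·m²·s⁻³·A⁻¹.
  So V⁻¹ = kg⁻¹·m⁻²·s³·A.
  Combining: Wb·s⁻³·Bq⁻¹·N⁻¹·V⁻¹ = (kg·m²·s⁻²·A⁻¹) · s⁻³ · s · (kg⁻¹·m⁻¹·s²) · (kg⁻¹·m⁻²·s³·A) = kg⁻¹·m⁻¹·s.
Both reduce to kg⁻¹·m⁻¹·s.

Yes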